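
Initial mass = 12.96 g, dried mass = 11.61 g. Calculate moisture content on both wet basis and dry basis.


Moisture lost = 12.96 - 11.61 = 1.35 g
Wet basis MC = 1.35 / 12.96 x 100 = 10.4%
Dry basis MC = 1.35 / 11.61 x 100 = 11.6%


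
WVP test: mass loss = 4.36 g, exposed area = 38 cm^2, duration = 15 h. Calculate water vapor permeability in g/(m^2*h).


WVP = mass_loss / (area x time) x 10000
WVP = 4.36 / (38 x 15) x 10000
WVP = 4.36 / 570 x 10000 = 76.49 g/(m^2*h)


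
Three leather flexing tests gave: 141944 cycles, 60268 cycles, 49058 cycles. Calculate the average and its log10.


Average = 83757 cycles
log10 = 4.92

Average = (141944 + 60268 + 49058) / 3 = 83757 cycles
log10(83757) = 4.92


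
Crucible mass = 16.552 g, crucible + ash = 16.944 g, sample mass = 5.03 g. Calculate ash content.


Ash mass = 16.944 - 16.552 = 0.392 g
Ash% = 0.392 / 5.03 x 100 = 7.79%


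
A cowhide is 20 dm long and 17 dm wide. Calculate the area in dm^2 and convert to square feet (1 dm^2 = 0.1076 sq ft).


Area = 20 x 17 = 340 dm^2
Conversion: 340 x 0.1076 = 36.58 sq ft


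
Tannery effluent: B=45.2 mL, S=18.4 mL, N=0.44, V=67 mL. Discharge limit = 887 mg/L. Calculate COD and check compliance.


COD = (45.2 - 18.4) x 0.44 x 8000 / 67 = 1408.0 mg/L
Limit: 887 mg/L
Compliant: No


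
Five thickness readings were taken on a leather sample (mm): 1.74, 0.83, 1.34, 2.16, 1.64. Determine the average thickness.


Sum = 1.74 + 0.83 + 1.34 + 2.16 + 1.64 = 7.71
Average = 7.71 / 5 = 1.54 mm


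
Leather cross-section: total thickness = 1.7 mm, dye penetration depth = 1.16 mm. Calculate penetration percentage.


68.2%


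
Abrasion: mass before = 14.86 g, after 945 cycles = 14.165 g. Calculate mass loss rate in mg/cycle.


Mass loss = 14.86 - 14.165 = 0.695 g
Rate = 0.695 / 945 x 1000 = 0.735 mg/cycle


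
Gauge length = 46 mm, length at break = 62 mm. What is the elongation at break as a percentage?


Extension = 62 - 46 = 16 mm
Elongation = 16 / 46 x 100 = 34.8%


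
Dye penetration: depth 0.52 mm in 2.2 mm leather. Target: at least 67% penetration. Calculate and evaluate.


Penetration = 23.6%
Meets target: No


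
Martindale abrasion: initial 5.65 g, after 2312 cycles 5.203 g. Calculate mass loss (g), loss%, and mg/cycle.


Loss = 5.65 - 5.203 = 0.447 g
Loss% = 0.447 / 5.65 x 100 = 7.91%
Rate = 0.447 / 2312 x 1000 = 0.193 mg/cycle


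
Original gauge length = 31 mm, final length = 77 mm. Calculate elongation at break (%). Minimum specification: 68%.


Extension = 77 - 31 = 46 mm
Elongation = 46 / 31 x 100 = 148.4%
Minimum required: 68%
Meets specification: Yes


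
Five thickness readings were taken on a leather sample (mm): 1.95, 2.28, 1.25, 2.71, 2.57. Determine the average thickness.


Sum = 1.95 + 2.28 + 1.25 + 2.71 + 2.57 = 10.76
Average = 10.76 / 5 = 2.15 mm


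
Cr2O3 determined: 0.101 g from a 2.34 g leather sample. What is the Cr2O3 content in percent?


4.32%


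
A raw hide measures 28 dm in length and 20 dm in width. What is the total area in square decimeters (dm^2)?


560 dm^2

Area = length x width
Area = 28 x 20 = 560 dm^2


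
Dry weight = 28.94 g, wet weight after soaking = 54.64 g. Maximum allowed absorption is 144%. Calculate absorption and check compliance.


WA = (54.64 - 28.94) / 28.94 x 100 = 88.8%
Maximum allowed: 144%
Compliant: Yes


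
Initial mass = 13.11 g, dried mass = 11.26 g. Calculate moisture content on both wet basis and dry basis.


Moisture lost = 13.11 - 11.26 = 1.85 g
Wet basis MC = 1.85 / 13.11 x 100 = 14.1%
Dry basis MC = 1.85 / 11.26 x 100 = 16.4%


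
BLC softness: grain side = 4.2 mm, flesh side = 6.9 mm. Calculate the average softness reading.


Average = (4.2 + 6.9) / 2
Average = 5.55 mm


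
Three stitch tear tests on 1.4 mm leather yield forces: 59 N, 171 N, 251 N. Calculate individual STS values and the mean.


STS1 = 59 / 1.4 = 42.1 N/mm
STS2 = 171 / 1.4 = 122.1 N/mm
STS3 = 251 / 1.4 = 179.3 N/mm
Mean = (42.1 + 122.1 + 179.3) / 3 = 114.5 N/mm


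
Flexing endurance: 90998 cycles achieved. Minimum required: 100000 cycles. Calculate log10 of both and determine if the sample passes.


log10(90998) = 4.96
log10(100000) = 5.00
Passes: No


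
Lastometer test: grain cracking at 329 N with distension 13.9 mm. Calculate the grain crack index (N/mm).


23.7 N/mm


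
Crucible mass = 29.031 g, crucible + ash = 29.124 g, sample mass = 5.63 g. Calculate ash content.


Ash mass = 0.093 g
Ash content = 1.65%

Ash mass = 29.124 - 29.031 = 0.093 g
Ash% = 0.093 / 5.63 x 100 = 1.65%


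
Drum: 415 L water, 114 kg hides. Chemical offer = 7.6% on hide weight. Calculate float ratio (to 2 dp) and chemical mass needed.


Float ratio = 415 / 114 = 3.64
Chemical = 114 x 7.6 / 100 = 8.664 kg


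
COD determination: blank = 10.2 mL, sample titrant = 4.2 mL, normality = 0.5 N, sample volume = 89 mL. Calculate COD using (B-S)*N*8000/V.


COD = (10.2 - 4.2) x 0.5 x 8000 / 89
COD = 6.0 x 0.5 x 8000 / 89
COD = 269.7 mg/L


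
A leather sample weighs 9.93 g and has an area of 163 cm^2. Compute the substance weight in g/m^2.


Substance weight = mass / area x 10000
SW = 9.93 / 163 x 10000
SW = 609.2 g/m^2


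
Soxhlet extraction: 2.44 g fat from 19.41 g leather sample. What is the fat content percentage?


Fat content = 2.44 / 19.41 x 100
Fat = 12.6%


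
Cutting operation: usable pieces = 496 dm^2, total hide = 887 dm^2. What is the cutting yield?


55.9%

Yield = usable / total x 100
Yield = 496 / 887 x 100 = 55.9%


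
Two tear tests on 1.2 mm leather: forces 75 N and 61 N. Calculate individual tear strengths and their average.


Tear 1 = 62.5 N/mm
Tear 2 = 50.8 N/mm
Average = 56.7 N/mm

Tear 1 = 75 / 1.2 = 62.5 N/mm
Tear 2 = 61 / 1.2 = 50.8 N/mm
Average = (62.5 + 50.8) / 2 = 56.7 N/mm


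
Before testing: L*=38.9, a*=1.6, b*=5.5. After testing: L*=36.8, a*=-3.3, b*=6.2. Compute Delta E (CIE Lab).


Delta E = 5.38

dL = 36.8 - 38.9 = -2.1
da = -3.3 - 1.6 = -4.9
db = 6.2 - 5.5 = 0.7
dE = sqrt((-2.1)^2 + (-4.9)^2 + (0.7)^2) = 5.38


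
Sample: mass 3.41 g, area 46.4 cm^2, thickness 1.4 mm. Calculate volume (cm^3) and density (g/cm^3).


Volume = 6.496 cm^3
Density = 0.525 g/cm^3


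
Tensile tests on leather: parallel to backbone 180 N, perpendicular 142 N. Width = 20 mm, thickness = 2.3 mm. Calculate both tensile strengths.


Parallel = 3.91 N/mm^2
Perpendicular = 3.09 N/mm^2

Area = 20 x 2.3 = 46.0 mm^2
TS (parallel) = 180 / 46.0 = 3.91 N/mm^2
TS (perpendicular) = 142 / 46.0 = 3.09 N/mm^2


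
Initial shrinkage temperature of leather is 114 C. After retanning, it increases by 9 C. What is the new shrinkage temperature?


New Ts = 114 + 9 = 123 C


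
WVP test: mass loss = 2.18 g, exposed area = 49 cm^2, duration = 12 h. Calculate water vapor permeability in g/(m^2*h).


WVP = mass_loss / (area x time) x 10000
WVP = 2.18 / (49 x 12) x 10000
WVP = 2.18 / 588 x 10000 = 37.07 g/(m^2*h)


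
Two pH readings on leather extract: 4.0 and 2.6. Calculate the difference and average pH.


Difference = |4.0 - 2.6| = 1.4
Average = (4.0 + 2.6) / 2 = 3.30


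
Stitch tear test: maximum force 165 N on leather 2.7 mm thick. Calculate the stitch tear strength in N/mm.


Stitch tear strength = force / thickness
STS = 165 / 2.7 = 61.1 N/mm


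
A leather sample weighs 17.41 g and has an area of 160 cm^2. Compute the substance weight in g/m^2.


1088.1 g/m^2

Substance weight = mass / area x 10000
SW = 17.41 / 160 x 10000
SW = 1088.1 g/m^2


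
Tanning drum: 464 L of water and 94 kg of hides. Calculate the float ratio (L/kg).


Float ratio = water / hide weight
Ratio = 464 / 94 = 4.9


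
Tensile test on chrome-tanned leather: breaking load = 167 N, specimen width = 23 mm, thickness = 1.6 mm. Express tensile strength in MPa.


Cross-section = 23 x 1.6 = 36.8 mm^2
TS = 167 / 36.8 = 4.54 MPa
(1 N/mm^2 = 1 MPa)


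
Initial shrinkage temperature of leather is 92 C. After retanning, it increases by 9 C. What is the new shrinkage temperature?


101 C


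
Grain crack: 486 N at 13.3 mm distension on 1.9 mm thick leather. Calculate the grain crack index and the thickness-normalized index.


Crack index = 36.5 N/mm
Normalized index = 19.2 N/mm per mm

Crack index = 486 / 13.3 = 36.5 N/mm
Normalized = 36.5 / 1.9 = 19.2 N/mm per mm


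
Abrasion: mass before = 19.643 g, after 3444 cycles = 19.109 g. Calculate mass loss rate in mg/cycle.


Mass loss = 19.643 - 19.109 = 0.534 g
Rate = 0.534 / 3444 x 1000 = 0.155 mg/cycle


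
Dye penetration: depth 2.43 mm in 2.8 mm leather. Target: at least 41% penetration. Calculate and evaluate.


Penetration = 2.43 / 2.8 x 100 = 86.8%
Target: 41%
Meets target: Yes


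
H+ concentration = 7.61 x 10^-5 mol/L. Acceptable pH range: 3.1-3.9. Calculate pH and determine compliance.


pH = -log10(7.61 x 10^-5) = 4.12
Range: 3.1 to 3.9
Compliant: No


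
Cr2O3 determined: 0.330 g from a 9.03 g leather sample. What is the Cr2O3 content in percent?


Cr2O3% = 0.330 / 9.03 x 100
Cr2O3% = 3.65%


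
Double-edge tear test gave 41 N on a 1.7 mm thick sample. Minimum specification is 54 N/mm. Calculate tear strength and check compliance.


Tear strength = 41 / 1.7 = 24.1 N/mm
Required minimum = 54 N/mm
Compliant: No


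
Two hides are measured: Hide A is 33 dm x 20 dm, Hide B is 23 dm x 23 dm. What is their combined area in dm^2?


Hide A area = 33 x 20 = 660 dm^2
Hide B area = 23 x 23 = 529 dm^2
Total = 660 + 529 = 1189 dm^2


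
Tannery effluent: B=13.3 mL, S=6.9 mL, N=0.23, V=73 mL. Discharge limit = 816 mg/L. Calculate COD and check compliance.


COD = 161.3 mg/L
Compliant: Yes

COD = (13.3 - 6.9) x 0.23 x 8000 / 73 = 161.3 mg/L
Limit: 816 mg/L
Compliant: Yes


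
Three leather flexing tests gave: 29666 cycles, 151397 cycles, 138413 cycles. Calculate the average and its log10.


Average = (29666 + 151397 + 138413) / 3 = 106492 cycles
log10(106492) = 5.03


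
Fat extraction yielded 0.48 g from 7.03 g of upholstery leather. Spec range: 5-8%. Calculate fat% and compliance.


Fat content = 6.8%
Compliant: Yes


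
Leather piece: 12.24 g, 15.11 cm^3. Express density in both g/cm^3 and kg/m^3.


Density = 12.24 / 15.11 = 0.810 g/cm^3
Convert: 0.810 x 1000 = 810 kg/m^3


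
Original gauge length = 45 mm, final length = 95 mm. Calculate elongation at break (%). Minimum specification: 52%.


Elongation = 111.1%
Meets spec: Yes

Extension = 95 - 45 = 50 mm
Elongation = 50 / 45 x 100 = 111.1%
Minimum required: 52%
Meets specification: Yes


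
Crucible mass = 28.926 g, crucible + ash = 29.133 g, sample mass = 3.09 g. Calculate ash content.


Ash mass = 29.133 - 28.926 = 0.207 g
Ash% = 0.207 / 3.09 x 100 = 6.70%


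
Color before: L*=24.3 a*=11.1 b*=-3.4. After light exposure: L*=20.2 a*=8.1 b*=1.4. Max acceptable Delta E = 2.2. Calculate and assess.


Delta E = 6.99
Passes: No

dL = -4.1, da = -3.0, db = 4.8
dE = sqrt((-4.1)^2 + (-3.0)^2 + (4.8)^2) = 6.99
Max = 2.2
Passes: No


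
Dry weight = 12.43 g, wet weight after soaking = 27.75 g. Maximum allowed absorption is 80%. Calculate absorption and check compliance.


Absorption = 123.3%
Compliant: No

WA = (27.75 - 12.43) / 12.43 x 100 = 123.3%
Maximum allowed: 80%
Compliant: No


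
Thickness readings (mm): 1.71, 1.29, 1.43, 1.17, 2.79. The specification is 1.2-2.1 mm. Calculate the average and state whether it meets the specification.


Average = 1.68 mm
Within specification: Yes


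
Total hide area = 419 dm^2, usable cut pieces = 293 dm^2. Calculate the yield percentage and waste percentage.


Yield = 293 / 419 x 100 = 69.9%
Waste = 419 - 293 = 126 dm^2
Waste% = 100 - 69.9 = 30.1%


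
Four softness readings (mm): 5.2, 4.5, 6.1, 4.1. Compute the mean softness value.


Sum = 5.2 + 4.5 + 6.1 + 4.1
Mean = 19.9 / 4 = 4.98 mm


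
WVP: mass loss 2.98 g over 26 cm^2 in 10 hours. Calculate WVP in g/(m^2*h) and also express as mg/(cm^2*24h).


WVP = 114.62 g/(m^2*h)
Daily rate = 275.08 mg/(cm^2*24h)


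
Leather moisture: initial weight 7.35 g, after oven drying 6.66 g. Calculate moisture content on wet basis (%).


Moisture = 7.35 - 6.66 = 0.69 g
MC = 0.69 / 7.35 x 100 = 9.4%


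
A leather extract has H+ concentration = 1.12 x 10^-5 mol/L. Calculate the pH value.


pH = 4.95

pH = -log10[H+]
pH = -log10(1.12 x 10^-5) = 4.95


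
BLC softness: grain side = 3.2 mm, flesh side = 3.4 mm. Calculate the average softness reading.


3.30 mm

Average = (3.2 + 3.4) / 2
Average = 3.30 mm


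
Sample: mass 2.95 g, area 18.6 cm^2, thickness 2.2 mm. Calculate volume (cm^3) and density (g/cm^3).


Volume = 4.092 cm^3
Density = 0.721 g/cm^3

Thickness in cm = 2.2 / 10 = 0.22 cm
Volume = 18.6 x 0.22 = 4.092 cm^3
Density = 2.95 / 4.092 = 0.721 g/cm^3


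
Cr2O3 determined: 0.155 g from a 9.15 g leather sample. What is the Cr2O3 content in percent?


1.69%


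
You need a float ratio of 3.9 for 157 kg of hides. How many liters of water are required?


Water = hide weight x target ratio
Water = 157 x 3.9 = 612.3 L


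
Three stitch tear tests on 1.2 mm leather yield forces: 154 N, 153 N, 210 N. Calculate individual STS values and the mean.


STS1 = 128.3 N/mm
STS2 = 127.5 N/mm
STS3 = 175.0 N/mm
Mean = 143.6 N/mm

STS1 = 154 / 1.2 = 128.3 N/mm
STS2 = 153 / 1.2 = 127.5 N/mm
STS3 = 210 / 1.2 = 175.0 N/mm
Mean = (128.3 + 127.5 + 175.0) / 3 = 143.6 N/mm


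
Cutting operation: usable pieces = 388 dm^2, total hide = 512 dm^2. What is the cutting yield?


Yield = usable / total x 100
Yield = 388 / 512 x 100 = 75.8%


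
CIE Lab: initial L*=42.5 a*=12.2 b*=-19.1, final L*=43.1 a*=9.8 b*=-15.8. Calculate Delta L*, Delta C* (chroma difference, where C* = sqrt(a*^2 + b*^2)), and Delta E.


Delta L* = 0.6
Delta C* = -4.07
Delta E = 4.12


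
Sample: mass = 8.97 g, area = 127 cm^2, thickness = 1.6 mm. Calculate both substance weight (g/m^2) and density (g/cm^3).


SW = 8.97 / 127 x 10000 = 706.3 g/m^2
Volume = 127 x 1.6 / 10 = 20.32 cm^3
Density = 8.97 / 20.32 = 0.441 g/cm^3


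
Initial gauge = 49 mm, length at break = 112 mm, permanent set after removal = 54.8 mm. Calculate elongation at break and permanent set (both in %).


Elongation at break = (112 - 49) / 49 x 100 = 128.6%
Permanent set = (54.8 - 49) / 49 x 100 = 11.8%


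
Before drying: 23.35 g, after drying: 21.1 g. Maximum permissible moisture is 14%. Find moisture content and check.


Moisture content = 9.6%
Acceptable: Yes


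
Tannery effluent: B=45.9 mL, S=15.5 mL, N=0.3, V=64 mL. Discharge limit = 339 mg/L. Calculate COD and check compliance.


COD = 1140.0 mg/L
Compliant: No


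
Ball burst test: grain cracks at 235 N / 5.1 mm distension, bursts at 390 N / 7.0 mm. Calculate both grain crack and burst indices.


Crack index = 46.1 N/mm
Burst index = 55.7 N/mm

Crack index = 235 / 5.1 = 46.1 N/mm
Burst index = 390 / 7.0 = 55.7 N/mm


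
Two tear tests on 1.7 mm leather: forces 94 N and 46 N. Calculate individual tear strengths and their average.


Tear 1 = 94 / 1.7 = 55.3 N/mm
Tear 2 = 46 / 1.7 = 27.1 N/mm
Average = (55.3 + 27.1) / 2 = 41.2 N/mm


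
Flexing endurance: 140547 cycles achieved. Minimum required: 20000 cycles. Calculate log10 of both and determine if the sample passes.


Achieved: log10 = 5.15
Required: log10 = 4.30
Passes: Yes


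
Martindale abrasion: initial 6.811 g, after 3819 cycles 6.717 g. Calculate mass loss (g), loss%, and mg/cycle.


Loss = 6.811 - 6.717 = 0.094 g
Loss% = 0.094 / 6.811 x 100 = 1.38%
Rate = 0.094 / 3819 x 1000 = 0.025 mg/cycle


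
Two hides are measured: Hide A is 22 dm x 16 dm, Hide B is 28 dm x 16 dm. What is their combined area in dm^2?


Hide A area = 22 x 16 = 352 dm^2
Hide B area = 28 x 16 = 448 dm^2
Total = 352 + 448 = 800 dm^2


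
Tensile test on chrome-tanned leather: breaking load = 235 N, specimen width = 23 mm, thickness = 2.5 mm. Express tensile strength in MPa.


4.09 MPa


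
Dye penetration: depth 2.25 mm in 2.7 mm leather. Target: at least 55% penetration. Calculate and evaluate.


Penetration = 83.3%
Meets target: Yes


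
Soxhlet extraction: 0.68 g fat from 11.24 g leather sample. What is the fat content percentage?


6.0%

Fat content = 0.68 / 11.24 x 100
Fat = 6.0%


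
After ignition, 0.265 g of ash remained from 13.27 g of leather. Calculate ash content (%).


2.00%

Ash% = 0.265 / 13.27 x 100
Ash% = 2.00%


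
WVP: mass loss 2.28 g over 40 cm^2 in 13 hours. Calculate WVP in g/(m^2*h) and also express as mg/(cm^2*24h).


WVP = 43.85 g/(m^2*h)
Daily rate = 105.23 mg/(cm^2*24h)

WVP = 2.28 / (40 x 13) x 10000 = 43.85 g/(m^2*h)
Mass loss in mg = 2.28 x 1000 = 2280 mg
Per cm^2 per 24h in mg: 2280 x 24 / (40 x 13) = 54720 / 520 = 105.23 mg/(cm^2*24h)


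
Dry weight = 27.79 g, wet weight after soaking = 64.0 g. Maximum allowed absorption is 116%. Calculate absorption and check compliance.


Absorption = 130.3%
Compliant: No


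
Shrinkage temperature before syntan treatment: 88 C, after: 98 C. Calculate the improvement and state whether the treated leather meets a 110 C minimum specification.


Improvement = 98 - 88 = 10 C
Spec check: 98 C >= 110 C? No


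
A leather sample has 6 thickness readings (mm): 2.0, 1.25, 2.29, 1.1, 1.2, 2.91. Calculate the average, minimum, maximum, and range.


Sum = 10.75
Average = 10.75 / 6 = 1.79 mm
Minimum = 1.1 mm
Maximum = 2.91 mm
Range = 2.91 - 1.1 = 1.81 mm


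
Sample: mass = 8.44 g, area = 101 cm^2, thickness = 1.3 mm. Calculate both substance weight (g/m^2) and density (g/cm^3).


Substance weight = 835.6 g/m^2
Density = 0.643 g/cm^3

SW = 8.44 / 101 x 10000 = 835.6 g/m^2
Volume = 101 x 1.3 / 10 = 13.13 cm^3
Density = 8.44 / 13.13 = 0.643 g/cm^3


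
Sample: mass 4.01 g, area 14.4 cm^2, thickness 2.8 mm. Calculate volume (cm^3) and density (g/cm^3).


Volume = 4.032 cm^3
Density = 0.995 g/cm^3

Thickness in cm = 2.8 / 10 = 0.28 cm
Volume = 14.4 x 0.28 = 4.032 cm^3
Density = 4.01 / 4.032 = 0.995 g/cm^3


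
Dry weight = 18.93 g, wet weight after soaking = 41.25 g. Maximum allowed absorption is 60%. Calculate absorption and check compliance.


WA = (41.25 - 18.93) / 18.93 x 100 = 117.9%
Maximum allowed: 60%
Compliant: No


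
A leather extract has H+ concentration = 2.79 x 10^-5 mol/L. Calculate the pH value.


pH = -log10[H+]
pH = -log10(2.79 x 10^-5) = 4.55


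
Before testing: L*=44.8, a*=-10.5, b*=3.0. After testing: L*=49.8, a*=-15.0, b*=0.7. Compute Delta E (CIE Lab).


dL = 49.8 - 44.8 = 5.0
da = -15.0 - (-10.5) = -4.5
db = 0.7 - 3.0 = -2.3
dE = sqrt((5.0)^2 + (-4.5)^2 + (-2.3)^2) = 7.11


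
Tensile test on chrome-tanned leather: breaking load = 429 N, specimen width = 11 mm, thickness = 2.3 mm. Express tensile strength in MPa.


16.96 MPa

Cross-section = 11 x 2.3 = 25.3 mm^2
TS = 429 / 25.3 = 16.96 MPa
(1 N/mm^2 = 1 MPa)


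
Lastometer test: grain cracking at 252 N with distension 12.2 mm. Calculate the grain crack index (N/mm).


Grain crack index = force / distension
Index = 252 / 12.2 = 20.7 N/mm


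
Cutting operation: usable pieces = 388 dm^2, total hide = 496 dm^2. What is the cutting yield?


Yield = usable / total x 100
Yield = 388 / 496 x 100 = 78.2%


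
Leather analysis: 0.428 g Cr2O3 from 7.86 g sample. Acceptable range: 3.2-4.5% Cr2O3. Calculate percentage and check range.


Cr2O3 = 5.45%
Within range: No

Cr2O3% = 0.428 / 7.86 x 100 = 5.45%
Acceptable range: 3.2 to 4.5%
Within range: No


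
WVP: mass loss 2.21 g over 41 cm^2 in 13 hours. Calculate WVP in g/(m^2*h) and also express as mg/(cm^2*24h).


WVP = 41.46 g/(m^2*h)
Daily rate = 99.51 mg/(cm^2*24h)

WVP = 2.21 / (41 x 13) x 10000 = 41.46 g/(m^2*h)
Mass loss in mg = 2.21 x 1000 = 2210 mg
Per cm^2 per 24h in mg: 2210 x 24 / (41 x 13) = 53040 / 533 = 99.51 mg/(cm^2*24h)


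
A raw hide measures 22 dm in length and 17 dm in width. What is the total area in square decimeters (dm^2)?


Area = length x width
Area = 22 x 17 = 374 dm^2


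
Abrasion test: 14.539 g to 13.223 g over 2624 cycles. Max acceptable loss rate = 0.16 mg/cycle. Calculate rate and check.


Loss = 14.539 - 13.223 = 1.316 g
Rate = 1.316 g / 2624 cycles x 1000 = 0.502 mg/cycle
Max = 0.16 mg/cycle
Passes: No


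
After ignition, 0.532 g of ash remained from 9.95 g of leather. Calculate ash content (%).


5.35%

Ash% = 0.532 / 9.95 x 100
Ash% = 5.35%


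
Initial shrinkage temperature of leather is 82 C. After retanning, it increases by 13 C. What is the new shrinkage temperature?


New Ts = 82 + 13 = 95 C


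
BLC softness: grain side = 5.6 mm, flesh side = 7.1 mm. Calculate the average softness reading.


Average = (5.6 + 7.1) / 2
Average = 6.35 mm


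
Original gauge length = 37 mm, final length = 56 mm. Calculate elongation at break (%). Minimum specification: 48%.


Extension = 56 - 37 = 19 mm
Elongation = 19 / 37 x 100 = 51.4%
Minimum required: 48%
Meets specification: Yes


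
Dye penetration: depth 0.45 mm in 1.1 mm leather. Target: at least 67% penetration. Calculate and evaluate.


Penetration = 0.45 / 1.1 x 100 = 40.9%
Target: 67%
Meets target: No


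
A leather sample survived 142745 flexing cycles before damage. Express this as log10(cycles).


log10(142745) = 5.15


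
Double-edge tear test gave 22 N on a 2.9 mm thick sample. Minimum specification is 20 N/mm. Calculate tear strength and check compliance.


Tear strength = 22 / 2.9 = 7.6 N/mm
Required minimum = 20 N/mm
Compliant: No


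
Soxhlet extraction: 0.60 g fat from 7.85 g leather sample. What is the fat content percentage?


Fat content = 0.60 / 7.85 x 100
Fat = 7.6%


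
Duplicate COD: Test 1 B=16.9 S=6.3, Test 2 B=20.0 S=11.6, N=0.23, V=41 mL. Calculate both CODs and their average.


COD1 = 475.7 mg/L
COD2 = 377.0 mg/L
Average = 426.4 mg/L


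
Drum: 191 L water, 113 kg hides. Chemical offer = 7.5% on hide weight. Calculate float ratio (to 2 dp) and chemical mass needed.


Float ratio = 191 / 113 = 1.69
Chemical = 113 x 7.5 / 100 = 8.475 kg


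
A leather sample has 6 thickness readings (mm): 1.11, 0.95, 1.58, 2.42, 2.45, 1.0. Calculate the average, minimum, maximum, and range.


Sum = 9.51
Average = 9.51 / 6 = 1.59 mm
Minimum = 0.95 mm
Maximum = 2.45 mm
Range = 2.45 - 0.95 = 1.50 mm


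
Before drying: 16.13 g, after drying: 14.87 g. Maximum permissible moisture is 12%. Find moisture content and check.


Moisture content = 7.8%
Acceptable: Yes

MC = (16.13 - 14.87) / 16.13 x 100 = 7.8%
Maximum: 12%
Acceptable: Yes


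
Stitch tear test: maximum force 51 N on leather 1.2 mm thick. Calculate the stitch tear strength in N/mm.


Stitch tear strength = force / thickness
STS = 51 / 1.2 = 42.5 N/mm


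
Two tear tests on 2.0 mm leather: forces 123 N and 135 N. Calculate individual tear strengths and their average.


Tear 1 = 61.5 N/mm
Tear 2 = 67.5 N/mm
Average = 64.5 N/mm


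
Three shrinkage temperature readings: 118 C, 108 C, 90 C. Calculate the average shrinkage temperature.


105.3 C


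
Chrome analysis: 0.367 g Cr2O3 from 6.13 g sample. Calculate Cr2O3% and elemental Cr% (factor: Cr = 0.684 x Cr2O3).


Cr2O3% = 0.367 / 6.13 x 100 = 5.99%
Cr% = 5.99 x 0.684 = 4.10%


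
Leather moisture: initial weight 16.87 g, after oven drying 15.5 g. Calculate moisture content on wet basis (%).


8.1%

Moisture = 16.87 - 15.5 = 1.37 g
MC = 1.37 / 16.87 x 100 = 8.1%


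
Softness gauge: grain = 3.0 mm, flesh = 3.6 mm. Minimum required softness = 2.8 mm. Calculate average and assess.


Average = (3.0 + 3.6) / 2 = 3.30 mm
Minimum = 2.8 mm
Meets requirement: Yes


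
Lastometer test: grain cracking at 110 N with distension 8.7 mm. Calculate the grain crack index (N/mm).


Grain crack index = force / distension
Index = 110 / 8.7 = 12.6 N/mm


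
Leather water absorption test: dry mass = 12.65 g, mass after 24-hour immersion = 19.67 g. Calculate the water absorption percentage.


Water absorbed = 19.67 - 12.65 = 7.02 g
WA% = 7.02 / 12.65 x 100 = 55.5%


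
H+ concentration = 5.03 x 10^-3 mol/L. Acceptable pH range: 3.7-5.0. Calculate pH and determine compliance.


pH = -log10(5.03 x 10^-3) = 2.30
Range: 3.7 to 5.0
Compliant: No


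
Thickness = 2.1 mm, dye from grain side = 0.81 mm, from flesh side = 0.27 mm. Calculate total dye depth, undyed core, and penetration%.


Total dyed = 0.81 + 0.27 = 1.08 mm
Undyed core = 2.1 - 1.08 = 1.02 mm
Penetration = 1.08 / 2.1 x 100 = 51.4%


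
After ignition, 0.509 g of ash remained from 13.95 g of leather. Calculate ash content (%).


3.65%

Ash% = 0.509 / 13.95 x 100
Ash% = 3.65%


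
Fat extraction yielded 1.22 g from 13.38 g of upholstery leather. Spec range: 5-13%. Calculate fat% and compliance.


Fat content = 9.1%
Compliant: Yes


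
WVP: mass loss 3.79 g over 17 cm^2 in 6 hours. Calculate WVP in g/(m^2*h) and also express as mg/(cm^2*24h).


WVP = 371.57 g/(m^2*h)
Daily rate = 891.76 mg/(cm^2*24h)


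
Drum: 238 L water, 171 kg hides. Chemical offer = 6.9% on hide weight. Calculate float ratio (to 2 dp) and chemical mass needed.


Float ratio = 238 / 171 = 1.39
Chemical = 171 x 6.9 / 100 = 11.799 kg


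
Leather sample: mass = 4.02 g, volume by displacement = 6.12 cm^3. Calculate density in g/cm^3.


0.657 g/cm^3


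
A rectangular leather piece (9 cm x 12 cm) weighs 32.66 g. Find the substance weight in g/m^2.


3024.1 g/m^2


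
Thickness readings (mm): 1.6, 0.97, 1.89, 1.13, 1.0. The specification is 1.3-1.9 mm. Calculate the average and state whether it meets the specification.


Sum = 6.59
Average = 6.59 / 5 = 1.32 mm
Specification range: 1.3 to 1.9 mm
Within spec: Yes


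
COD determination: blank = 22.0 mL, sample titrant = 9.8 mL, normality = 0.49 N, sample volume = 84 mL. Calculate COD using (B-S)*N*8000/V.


COD = (22.0 - 9.8) x 0.49 x 8000 / 84
COD = 12.2 x 0.49 x 8000 / 84
COD = 569.3 mg/L


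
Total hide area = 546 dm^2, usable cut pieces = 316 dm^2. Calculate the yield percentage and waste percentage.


Yield = 316 / 546 x 100 = 57.9%
Waste = 546 - 316 = 230 dm^2
Waste% = 100 - 57.9 = 42.1%


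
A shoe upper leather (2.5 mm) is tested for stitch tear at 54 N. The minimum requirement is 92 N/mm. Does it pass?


STS = 21.6 N/mm
Passes: No


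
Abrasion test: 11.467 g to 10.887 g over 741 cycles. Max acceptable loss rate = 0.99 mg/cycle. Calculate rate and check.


Loss = 11.467 - 10.887 = 0.580 g
Rate = 0.580 g / 741 cycles x 1000 = 0.783 mg/cycle
Max = 0.99 mg/cycle
Passes: Yes


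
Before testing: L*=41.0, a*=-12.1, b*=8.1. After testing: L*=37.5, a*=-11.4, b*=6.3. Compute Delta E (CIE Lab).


dL = 37.5 - 41.0 = -3.5
da = -11.4 - (-12.1) = 0.7
db = 6.3 - 8.1 = -1.8
dE = sqrt((-3.5)^2 + (0.7)^2 + (-1.8)^2) = 4.00


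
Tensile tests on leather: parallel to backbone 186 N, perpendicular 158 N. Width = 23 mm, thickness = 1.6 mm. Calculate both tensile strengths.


Parallel = 5.05 N/mm^2
Perpendicular = 4.29 N/mm^2

Area = 23 x 1.6 = 36.8 mm^2
TS (parallel) = 186 / 36.8 = 5.05 N/mm^2
TS (perpendicular) = 158 / 36.8 = 4.29 N/mm^2


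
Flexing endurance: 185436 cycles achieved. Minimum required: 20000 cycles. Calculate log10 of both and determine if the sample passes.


log10(185436) = 5.27
log10(20000) = 4.30
Passes: Yes


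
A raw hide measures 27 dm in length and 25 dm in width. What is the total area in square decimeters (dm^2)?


675 dm^2


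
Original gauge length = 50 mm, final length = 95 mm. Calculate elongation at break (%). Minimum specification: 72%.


Elongation = 90.0%
Meets spec: Yes


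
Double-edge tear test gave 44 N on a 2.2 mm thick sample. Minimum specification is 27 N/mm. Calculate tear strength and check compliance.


Tear strength = 44 / 2.2 = 20.0 N/mm
Required minimum = 27 N/mm
Compliant: No


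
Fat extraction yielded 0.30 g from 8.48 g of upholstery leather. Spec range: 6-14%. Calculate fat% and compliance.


Fat content = 3.5%
Compliant: No


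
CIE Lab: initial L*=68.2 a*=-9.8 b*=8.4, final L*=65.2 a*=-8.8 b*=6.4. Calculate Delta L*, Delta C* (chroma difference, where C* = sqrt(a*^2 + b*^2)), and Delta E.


Delta L* = 65.2 - 68.2 = -3.0
C1* = sqrt((-9.8)^2 + (8.4)^2) = 12.907
C2* = sqrt((-8.8)^2 + (6.4)^2) = 10.881
Delta C* = 10.881 - 12.907 = -2.03
Delta E = sqrt((-3.0)^2 + (1.0)^2 + (-2.0)^2) = 3.74


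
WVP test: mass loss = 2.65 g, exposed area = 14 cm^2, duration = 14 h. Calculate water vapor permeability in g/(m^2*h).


WVP = mass_loss / (area x time) x 10000
WVP = 2.65 / (14 x 14) x 10000
WVP = 2.65 / 196 x 10000 = 135.20 g/(m^2*h)


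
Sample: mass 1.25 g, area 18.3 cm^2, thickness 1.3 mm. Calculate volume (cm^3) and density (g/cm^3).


Volume = 2.379 cm^3
Density = 0.525 g/cm^3

Thickness in cm = 1.3 / 10 = 0.13 cm
Volume = 18.3 x 0.13 = 2.379 cm^3
Density = 1.25 / 2.379 = 0.525 g/cm^3


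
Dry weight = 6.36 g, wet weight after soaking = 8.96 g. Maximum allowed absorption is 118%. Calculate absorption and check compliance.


Absorption = 40.9%
Compliant: Yes

WA = (8.96 - 6.36) / 6.36 x 100 = 40.9%
Maximum allowed: 118%
Compliant: Yes


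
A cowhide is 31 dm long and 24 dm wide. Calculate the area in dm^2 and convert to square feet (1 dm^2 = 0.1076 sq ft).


744 dm^2
80.05 sq ft

Area = 31 x 24 = 744 dm^2
Conversion: 744 x 0.1076 = 80.05 sq ft


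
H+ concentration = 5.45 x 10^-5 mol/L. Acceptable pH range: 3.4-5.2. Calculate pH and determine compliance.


pH = -log10(5.45 x 10^-5) = 4.26
Range: 3.4 to 5.2
Compliant: Yes


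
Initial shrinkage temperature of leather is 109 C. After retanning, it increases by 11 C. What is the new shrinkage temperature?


New Ts = 109 + 11 = 120 C


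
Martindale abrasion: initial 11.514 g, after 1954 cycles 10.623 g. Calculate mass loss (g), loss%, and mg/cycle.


Mass loss = 0.891 g
Loss = 7.74%
Rate = 0.456 mg/cycle

Loss = 11.514 - 10.623 = 0.891 g
Loss% = 0.891 / 11.514 x 100 = 7.74%
Rate = 0.891 / 1954 x 1000 = 0.456 mg/cycle


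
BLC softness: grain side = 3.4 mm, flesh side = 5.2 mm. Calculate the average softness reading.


4.30 mm

Average = (3.4 + 5.2) / 2
Average = 4.30 mm


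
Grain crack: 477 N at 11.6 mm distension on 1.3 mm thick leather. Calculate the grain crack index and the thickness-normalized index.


Crack index = 41.1 N/mm
Normalized index = 31.6 N/mm per mm

Crack index = 477 / 11.6 = 41.1 N/mm
Normalized = 41.1 / 1.3 = 31.6 N/mm per mm


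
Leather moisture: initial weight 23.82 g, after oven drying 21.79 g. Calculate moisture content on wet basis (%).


Moisture = 23.82 - 21.79 = 2.03 g
MC = 2.03 / 23.82 x 100 = 8.5%


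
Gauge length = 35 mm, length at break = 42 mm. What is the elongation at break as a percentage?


20.0%

Extension = 42 - 35 = 7 mm
Elongation = 7 / 35 x 100 = 20.0%


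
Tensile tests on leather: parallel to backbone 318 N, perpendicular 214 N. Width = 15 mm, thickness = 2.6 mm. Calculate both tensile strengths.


Parallel = 8.15 N/mm^2
Perpendicular = 5.49 N/mm^2


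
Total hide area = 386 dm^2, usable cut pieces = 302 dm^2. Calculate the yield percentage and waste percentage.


Yield = 78.2%
Waste = 21.8%


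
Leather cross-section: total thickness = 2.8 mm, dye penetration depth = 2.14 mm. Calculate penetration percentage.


Penetration% = 2.14 / 2.8 x 100
Penetration = 76.4%


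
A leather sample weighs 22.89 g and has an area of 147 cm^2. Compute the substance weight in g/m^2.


1557.1 g/m^2

Substance weight = mass / area x 10000
SW = 22.89 / 147 x 10000
SW = 1557.1 g/m^2


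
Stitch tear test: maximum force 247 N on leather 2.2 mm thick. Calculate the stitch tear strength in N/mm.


Stitch tear strength = force / thickness
STS = 247 / 2.2 = 112.3 N/mm


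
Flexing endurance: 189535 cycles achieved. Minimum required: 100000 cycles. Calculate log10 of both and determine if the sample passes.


log10(189535) = 5.28
log10(100000) = 5.00
Passes: Yes


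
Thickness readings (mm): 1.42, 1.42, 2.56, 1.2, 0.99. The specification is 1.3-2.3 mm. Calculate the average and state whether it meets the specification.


Average = 1.52 mm
Within specification: Yes

Sum = 7.59
Average = 7.59 / 5 = 1.52 mm
Specification range: 1.3 to 2.3 mm
Within spec: Yes


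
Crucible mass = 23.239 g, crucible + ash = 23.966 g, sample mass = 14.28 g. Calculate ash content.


Ash mass = 0.727 g
Ash content = 5.09%


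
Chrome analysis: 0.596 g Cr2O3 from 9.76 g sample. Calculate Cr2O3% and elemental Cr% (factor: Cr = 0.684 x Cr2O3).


Cr2O3 = 6.11%
Cr = 4.18%


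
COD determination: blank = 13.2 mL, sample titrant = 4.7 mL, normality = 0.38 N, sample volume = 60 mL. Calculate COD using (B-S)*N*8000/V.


430.7 mg/L

COD = (13.2 - 4.7) x 0.38 x 8000 / 60
COD = 8.5 x 0.38 x 8000 / 60
COD = 430.7 mg/L


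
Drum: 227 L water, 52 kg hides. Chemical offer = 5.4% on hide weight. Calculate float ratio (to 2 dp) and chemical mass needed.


Float ratio = 227 / 52 = 4.37
Chemical = 52 x 5.4 / 100 = 2.808 kg


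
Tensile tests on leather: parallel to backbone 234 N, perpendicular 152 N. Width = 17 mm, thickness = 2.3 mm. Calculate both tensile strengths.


Parallel = 5.98 N/mm^2
Perpendicular = 3.89 N/mm^2


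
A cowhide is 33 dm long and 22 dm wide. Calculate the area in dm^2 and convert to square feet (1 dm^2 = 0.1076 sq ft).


Area = 33 x 22 = 726 dm^2
Conversion: 726 x 0.1076 = 78.12 sq ft


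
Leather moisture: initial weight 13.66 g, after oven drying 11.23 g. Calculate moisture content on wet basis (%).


17.8%

Moisture = 13.66 - 11.23 = 2.43 g
MC = 2.43 / 13.66 x 100 = 17.8%


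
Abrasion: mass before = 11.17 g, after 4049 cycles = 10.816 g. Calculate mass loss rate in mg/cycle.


Mass loss = 11.17 - 10.816 = 0.354 g
Rate = 0.354 / 4049 x 1000 = 0.087 mg/cycle


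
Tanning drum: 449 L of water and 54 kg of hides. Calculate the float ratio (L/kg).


8.3

Float ratio = water / hide weight
Ratio = 449 / 54 = 8.3


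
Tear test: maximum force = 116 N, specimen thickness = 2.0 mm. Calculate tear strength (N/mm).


58.0 N/mm

Tear strength = force / thickness
Tear = 116 / 2.0 = 58.0 N/mm


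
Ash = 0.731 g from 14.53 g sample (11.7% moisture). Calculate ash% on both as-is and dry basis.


As-is ash% = 0.731 / 14.53 x 100 = 5.03%
Dry mass = 14.53 x (100 - 11.7) / 100 = 12.82999 g
Dry-basis ash% = 0.731 / 12.82999 x 100 = 5.70%


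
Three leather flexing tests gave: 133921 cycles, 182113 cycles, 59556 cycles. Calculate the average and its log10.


Average = (133921 + 182113 + 59556) / 3 = 125197 cycles
log10(125197) = 5.10


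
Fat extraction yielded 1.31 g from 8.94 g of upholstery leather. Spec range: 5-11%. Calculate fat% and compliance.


Fat% = 1.31 / 8.94 x 100 = 14.7%
Spec range: 5-11%
Compliant: No


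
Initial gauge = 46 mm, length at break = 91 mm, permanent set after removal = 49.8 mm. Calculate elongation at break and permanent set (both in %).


Elongation at break = (91 - 46) / 46 x 100 = 97.8%
Permanent set = (49.8 - 46) / 46 x 100 = 8.3%


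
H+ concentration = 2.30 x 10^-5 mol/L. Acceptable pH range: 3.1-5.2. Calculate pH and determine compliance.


pH = -log10(2.30 x 10^-5) = 4.64
Range: 3.1 to 5.2
Compliant: Yes


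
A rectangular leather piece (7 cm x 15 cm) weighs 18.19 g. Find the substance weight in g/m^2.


1732.4 g/m^2

Area = 7 x 15 = 105 cm^2
SW = 18.19 / 105 x 10000 = 1732.4 g/m^2


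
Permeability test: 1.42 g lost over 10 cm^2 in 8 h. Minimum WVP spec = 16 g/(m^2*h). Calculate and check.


WVP = 1.42 / (10 x 8) x 10000 = 177.50 g/(m^2*h)
Minimum: 16 g/(m^2*h)
Meets spec: Yes


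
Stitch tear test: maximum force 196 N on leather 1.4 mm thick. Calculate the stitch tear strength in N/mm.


140.0 N/mm

Stitch tear strength = force / thickness
STS = 196 / 1.4 = 140.0 N/mm


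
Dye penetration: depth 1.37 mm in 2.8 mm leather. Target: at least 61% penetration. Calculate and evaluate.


Penetration = 1.37 / 2.8 x 100 = 48.9%
Target: 61%
Meets target: No


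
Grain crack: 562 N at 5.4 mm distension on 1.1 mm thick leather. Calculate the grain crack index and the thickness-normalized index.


Crack index = 562 / 5.4 = 104.1 N/mm
Normalized = 104.1 / 1.1 = 94.6 N/mm per mm


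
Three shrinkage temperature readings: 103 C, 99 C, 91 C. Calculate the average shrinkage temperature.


Average = (103 + 99 + 91) / 3
Average = 293 / 3 = 97.7 C


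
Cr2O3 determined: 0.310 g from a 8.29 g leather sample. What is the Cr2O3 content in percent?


3.74%

Cr2O3% = 0.310 / 8.29 x 100
Cr2O3% = 3.74%


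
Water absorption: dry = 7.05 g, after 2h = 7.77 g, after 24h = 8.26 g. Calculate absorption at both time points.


WA (2h) = (7.77 - 7.05) / 7.05 x 100 = 10.2%
WA (24h) = (8.26 - 7.05) / 7.05 x 100 = 17.2%


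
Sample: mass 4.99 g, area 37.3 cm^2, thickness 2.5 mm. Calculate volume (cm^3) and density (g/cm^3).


Thickness in cm = 2.5 / 10 = 0.25 cm
Volume = 37.3 x 0.25 = 9.325 cm^3
Density = 4.99 / 9.325 = 0.535 g/cm^3


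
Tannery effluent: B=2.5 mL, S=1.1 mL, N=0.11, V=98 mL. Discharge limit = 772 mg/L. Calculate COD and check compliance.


COD = (2.5 - 1.1) x 0.11 x 8000 / 98 = 12.6 mg/L
Limit: 772 mg/L
Compliant: Yes


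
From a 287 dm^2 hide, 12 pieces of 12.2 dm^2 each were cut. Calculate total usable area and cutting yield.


Total usable = 12 x 12.2 = 146.4 dm^2
Yield = 146.4 / 287 x 100 = 51.0%


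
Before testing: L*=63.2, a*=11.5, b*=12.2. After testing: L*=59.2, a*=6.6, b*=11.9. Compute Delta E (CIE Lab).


dL = 59.2 - 63.2 = -4.0
da = 6.6 - 11.5 = -4.9
db = 11.9 - 12.2 = -0.3
dE = sqrt((-4.0)^2 + (-4.9)^2 + (-0.3)^2) = 6.33


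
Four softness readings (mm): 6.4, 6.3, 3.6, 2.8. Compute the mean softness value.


Sum = 6.4 + 6.3 + 3.6 + 2.8
Mean = 19.1 / 4 = 4.78 mm


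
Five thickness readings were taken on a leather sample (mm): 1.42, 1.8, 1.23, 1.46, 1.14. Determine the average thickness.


Sum = 1.42 + 1.8 + 1.23 + 1.46 + 1.14 = 7.05
Average = 7.05 / 5 = 1.41 mm


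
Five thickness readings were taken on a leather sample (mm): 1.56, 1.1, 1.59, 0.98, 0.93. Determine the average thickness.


Sum = 1.56 + 1.1 + 1.59 + 0.98 + 0.93 = 6.16
Average = 6.16 / 5 = 1.23 mm


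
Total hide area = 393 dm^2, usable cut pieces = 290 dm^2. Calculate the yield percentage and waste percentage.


Yield = 290 / 393 x 100 = 73.8%
Waste = 393 - 290 = 103 dm^2
Waste% = 100 - 73.8 = 26.2%


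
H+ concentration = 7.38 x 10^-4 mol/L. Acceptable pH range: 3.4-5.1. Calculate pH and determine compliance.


pH = 3.13
Compliant: No


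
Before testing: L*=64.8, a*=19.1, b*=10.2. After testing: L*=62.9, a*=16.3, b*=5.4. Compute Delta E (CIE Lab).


Delta E = 5.87

dL = 62.9 - 64.8 = -1.9
da = 16.3 - 19.1 = -2.8
db = 5.4 - 10.2 = -4.8
dE = sqrt((-1.9)^2 + (-2.8)^2 + (-4.8)^2) = 5.87


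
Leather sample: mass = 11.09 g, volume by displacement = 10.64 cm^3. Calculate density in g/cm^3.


1.042 g/cm^3


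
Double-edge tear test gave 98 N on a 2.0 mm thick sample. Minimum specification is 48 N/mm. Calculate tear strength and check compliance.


Tear strength = 98 / 2.0 = 49.0 N/mm
Required minimum = 48 N/mm
Compliant: Yes


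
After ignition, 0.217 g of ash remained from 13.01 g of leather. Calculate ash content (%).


Ash% = 0.217 / 13.01 x 100
Ash% = 1.67%


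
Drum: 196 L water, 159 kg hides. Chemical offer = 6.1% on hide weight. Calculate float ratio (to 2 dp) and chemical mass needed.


Float ratio = 196 / 159 = 1.23
Chemical = 159 x 6.1 / 100 = 9.699 kg
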